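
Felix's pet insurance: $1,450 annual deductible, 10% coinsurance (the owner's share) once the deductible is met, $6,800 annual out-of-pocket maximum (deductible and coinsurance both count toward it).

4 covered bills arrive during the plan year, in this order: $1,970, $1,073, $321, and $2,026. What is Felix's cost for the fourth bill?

$202.60

Claim 1 ($1,970): $1,450 finishes the deductible; $520 goes to coinsurance; coinsurance $520 × 10% = $52. Owner owes $1,502 (running OOP $1,502).
Claim 2 ($1,073): deductible already satisfied, so owner's share is 10% × $1,073 = $107.30. Cost to owner: $107.30. OOP to date $1,609.30.
Claim 3 ($321): deductible met; 10% of $321 = $32.10. Owner owes $32.10 (running OOP $1,641.40).
Claim 4 ($2,026): deductible already satisfied, so owner's share is 10% × $2,026 = $202.60. Owner owes $202.60 (running OOP $1,844).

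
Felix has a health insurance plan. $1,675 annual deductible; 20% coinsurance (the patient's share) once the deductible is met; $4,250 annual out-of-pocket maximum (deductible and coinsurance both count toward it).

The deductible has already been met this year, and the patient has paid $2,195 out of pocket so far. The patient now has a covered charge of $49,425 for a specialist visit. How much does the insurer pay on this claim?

With the deductible met, the entire $49,425 is subject to coinsurance.
20% of $49,425 = $9,885 falls to the patient.
Adding $9,885 to the $2,195 already spent would give $12,080, which exceeds the $4,250 cap; the patient pays just $4,250 − $2,195 = $2,055.
The insurer covers the remainder: $49,425 − $2,055 = $47,370.

$47,370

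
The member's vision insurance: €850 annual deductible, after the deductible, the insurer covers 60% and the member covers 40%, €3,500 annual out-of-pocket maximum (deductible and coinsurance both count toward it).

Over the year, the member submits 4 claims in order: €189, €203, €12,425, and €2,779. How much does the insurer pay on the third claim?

Claim 1 (€189): fully absorbed by the deductible. Member owes €189 (running OOP €189). Plan pays €189 − €189 = €0.
Claim 2 (€203): entire amount goes to the deductible. Member pays €203; OOP now €392. Plan pays €203 − €203 = €0.
Claim 3 (€12,425): deductible takes €458, €11,967 remains; member's 40% is €4,786.80. Claim cost before the cap: €458 + €4,786.80 = €5,244.80. OOP would hit €5,636.80 > €3,500, so the cap limits the member to €3,500 − €392 = €3,108. Insurer: €12,425 − €3,108 = €9,317.

€9,317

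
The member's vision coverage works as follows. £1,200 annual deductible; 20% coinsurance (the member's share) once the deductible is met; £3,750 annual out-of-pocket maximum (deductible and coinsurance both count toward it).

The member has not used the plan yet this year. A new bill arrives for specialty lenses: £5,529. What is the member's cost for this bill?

Nothing has been paid toward the £1,200 deductible, so the first £1,200 of this charge is applied there.
That leaves £5,529 − £1,200 = £4,329 for coinsurance.
20% of £4,329 = £865.80 falls to the member.
That puts the member's cost at £1,200 + £865.80 = £2,065.80 before any cap.
Cumulative spending £0 + £2,065.80 = £2,065.80 stays under the £3,750 maximum.

£2,065.80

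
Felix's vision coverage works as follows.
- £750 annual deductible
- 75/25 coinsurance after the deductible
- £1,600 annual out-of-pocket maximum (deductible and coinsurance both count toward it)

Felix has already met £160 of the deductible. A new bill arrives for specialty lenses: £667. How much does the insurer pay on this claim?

Remaining deductible: £750 − £160 = £590.
That leaves £667 − £590 = £77 for coinsurance.
Member's 25% share of £77 is £19.25.
So the member owes £590 + £19.25 = £609.25 before any cap.
Cumulative spending £160 + £609.25 = £769.25 stays under the £1,600 maximum.
The insurer covers the remainder: £667 − £609.25 = £57.75.

£57.75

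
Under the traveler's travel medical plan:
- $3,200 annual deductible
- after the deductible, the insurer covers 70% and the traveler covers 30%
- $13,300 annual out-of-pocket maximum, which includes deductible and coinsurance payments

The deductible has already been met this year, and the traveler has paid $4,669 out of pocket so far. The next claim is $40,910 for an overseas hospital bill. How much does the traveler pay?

$8,631

With the deductible met, the entire $40,910 is subject to coinsurance.
30% of $40,910 = $12,273 falls to the traveler.
That would bring total out-of-pocket to $16,942, past the $13,300 cap. The traveler is capped at $13,300 − $4,669 = $8,631 on this claim.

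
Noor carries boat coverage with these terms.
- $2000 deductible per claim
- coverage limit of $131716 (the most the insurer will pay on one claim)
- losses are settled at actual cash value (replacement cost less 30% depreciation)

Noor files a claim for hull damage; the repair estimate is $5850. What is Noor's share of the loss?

$3755

At 30% depreciation, ACV = $5850 − $1755 = $4095.
Subtract the deductible: $4095 − $2000 = $2095.
$2095 is within the $131716 limit, so the insurer pays $2095.
Owner's share is the uncovered remainder: $5850 − $2095 = $3755.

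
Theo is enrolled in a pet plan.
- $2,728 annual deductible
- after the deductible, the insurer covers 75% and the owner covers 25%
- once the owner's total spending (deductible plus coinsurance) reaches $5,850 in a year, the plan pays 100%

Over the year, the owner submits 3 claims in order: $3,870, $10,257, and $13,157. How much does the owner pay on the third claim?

#1 ($3,870): deductible takes $2,728, $1,142 remains; coinsurance $1,142 × 25% = $285.50. Cost to owner: $3,013.50. OOP to date $3,013.50.
#2 ($10,257): deductible already satisfied, so owner's share is 25% × $10,257 = $2,564.25. Owner pays $2,564.25; OOP now $5,577.75.
#3 ($13,157): deductible already satisfied, so owner's share is 25% × $13,157 = $3,289.25. That would push OOP to $8,867, over the $5,850 cap, so owner pays $5,850 − $5,577.75 = $272.25.

$272.25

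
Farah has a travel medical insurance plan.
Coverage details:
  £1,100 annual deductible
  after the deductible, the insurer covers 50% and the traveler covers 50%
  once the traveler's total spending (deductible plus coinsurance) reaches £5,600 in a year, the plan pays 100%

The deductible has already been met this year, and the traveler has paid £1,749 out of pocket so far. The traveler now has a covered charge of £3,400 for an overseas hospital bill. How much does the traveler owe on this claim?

The deductible is already satisfied, so the full bill goes to coinsurance.
50% of £3,400 = £1,700 falls to the traveler.
Year-to-date out-of-pocket becomes £1,749 + £1,700 = £3,449, still under the £5,600 maximum, so no cap applies.

£1,700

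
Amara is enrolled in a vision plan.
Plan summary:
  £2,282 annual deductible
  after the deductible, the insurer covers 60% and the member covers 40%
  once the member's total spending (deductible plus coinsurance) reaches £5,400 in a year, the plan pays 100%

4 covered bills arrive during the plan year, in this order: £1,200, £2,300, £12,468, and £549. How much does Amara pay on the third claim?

Claim 1 (£1,200): all of it applies to the deductible. Member pays £1,200; OOP now £1,200.
Claim 2 (£2,300): £1,082 to deductible, leaving £1,218; member's 40% is £487.20. Cost to member: £1,569.20. OOP to date £2,769.20.
Claim 3 (£12,468): 40% coinsurance on £12,468 = £4,987.20. That would push OOP to £7,756.40, over the £5,400 cap, so member pays £5,400 − £2,769.20 = £2,630.80.

£2,630.80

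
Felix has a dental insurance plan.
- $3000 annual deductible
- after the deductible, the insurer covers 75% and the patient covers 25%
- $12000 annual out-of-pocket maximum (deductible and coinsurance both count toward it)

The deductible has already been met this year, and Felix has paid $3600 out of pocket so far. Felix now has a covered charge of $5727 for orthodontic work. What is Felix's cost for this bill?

With the deductible met, the entire $5727 is subject to coinsurance.
Coinsurance: $5727 × 25% = $1431.75.
Year-to-date out-of-pocket becomes $3600 + $1431.75 = $5031.75, still under the $12000 maximum, so no cap applies.

$1431.75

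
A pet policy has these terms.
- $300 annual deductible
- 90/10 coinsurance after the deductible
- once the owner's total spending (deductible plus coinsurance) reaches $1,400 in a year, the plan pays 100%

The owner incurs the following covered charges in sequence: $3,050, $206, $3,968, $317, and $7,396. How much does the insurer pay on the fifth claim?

$7,020.10

#1 ($3,050): $300 finishes the deductible; $2,750 goes to coinsurance; 10% of $2,750 = $275. Cost to owner: $575. OOP to date $575. Insurer: $3,050 − $575 = $2,475.
#2 ($206): 10% coinsurance on $206 = $20.60. Cost to owner: $20.60. OOP to date $595.60. Insurer: $206 − $20.60 = $185.40.
#3 ($3,968): deductible already satisfied, so owner's share is 10% × $3,968 = $396.80. Owner pays $396.80; OOP now $992.40. Insurer: $3,968 − $396.80 = $3,571.20.
#4 ($317): deductible already satisfied, so owner's share is 10% × $317 = $31.70. Owner pays $31.70; OOP now $1,024.10. Insurer: $317 − $31.70 = $285.30.
#5 ($7,396): deductible met; 10% of $7,396 = $739.60. That would push OOP to $1,763.70, over the $1,400 cap, so owner pays $1,400 − $1,024.10 = $375.90. Plan pays $7,396 − $375.90 = $7,020.10.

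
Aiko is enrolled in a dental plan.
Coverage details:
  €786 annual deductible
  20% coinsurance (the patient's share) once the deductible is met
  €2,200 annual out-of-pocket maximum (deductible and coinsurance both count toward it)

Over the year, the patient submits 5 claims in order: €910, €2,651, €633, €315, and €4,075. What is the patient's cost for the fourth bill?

€63

Claim 1 (€910): €786 finishes the deductible; €124 goes to coinsurance; coinsurance €124 × 20% = €24.80. Cost to patient: €810.80. OOP to date €810.80.
Claim 2 (€2,651): deductible already satisfied, so patient's share is 20% × €2,651 = €530.20. Cost to patient: €530.20. OOP to date €1,341.
Claim 3 (€633): deductible already satisfied, so patient's share is 20% × €633 = €126.60. Cost to patient: €126.60. OOP to date €1,467.60.
Claim 4 (€315): deductible already satisfied, so patient's share is 20% × €315 = €63. Patient owes €63 (running OOP €1,530.60).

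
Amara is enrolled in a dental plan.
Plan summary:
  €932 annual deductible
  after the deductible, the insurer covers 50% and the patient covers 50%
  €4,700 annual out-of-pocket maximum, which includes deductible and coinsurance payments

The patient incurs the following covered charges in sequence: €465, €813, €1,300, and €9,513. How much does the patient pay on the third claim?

#1 (€465): fully absorbed by the deductible. Patient pays €465; OOP now €465.
#2 (€813): €467 to deductible, leaving €346; coinsurance €346 × 50% = €173. Patient owes €640 (running OOP €1,105).
#3 (€1,300): 50% coinsurance on €1,300 = €650. Patient pays €650; OOP now €1,755.

€650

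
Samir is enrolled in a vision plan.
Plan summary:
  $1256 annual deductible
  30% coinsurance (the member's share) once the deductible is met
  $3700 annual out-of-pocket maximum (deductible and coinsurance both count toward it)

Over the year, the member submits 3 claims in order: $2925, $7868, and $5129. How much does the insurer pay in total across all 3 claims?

$12222

Claim 1 ($2925): deductible takes $1256, $1669 remains; 30% of $1669 = $500.70. Member pays $1756.70; OOP now $1756.70. Insurer: $2925 − $1756.70 = $1168.30.
Claim 2 ($7868): 30% coinsurance on $7868 = $2360.40. That would push OOP to $4117.10, over the $3700 cap, so member pays $3700 − $1756.70 = $1943.30. Plan pays $7868 − $1943.30 = $5924.70.
Claim 3 ($5129): 30% coinsurance on $5129 = $1538.70. Adding that to $3700 gives $5238.70, past the $3700 cap; member pays only $3700 − $3700 = $0. Insurer: $5129 − $0 = $5129.
Insurer total: $1168.30 + $5924.70 + $5129 = $12222.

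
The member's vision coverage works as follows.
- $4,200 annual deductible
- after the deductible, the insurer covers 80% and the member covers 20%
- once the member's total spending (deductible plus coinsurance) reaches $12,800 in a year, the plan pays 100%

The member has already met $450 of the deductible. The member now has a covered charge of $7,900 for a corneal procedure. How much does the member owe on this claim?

Remaining deductible: $4,200 − $450 = $3,750.
The remaining $4,150 (= $7,900 − $3,750) moves to coinsurance.
Coinsurance: $4,150 × 20% = $830.
So the member owes $3,750 + $830 = $4,580 before any cap.
Cumulative spending $450 + $4,580 = $5,030 stays under the $12,800 maximum.

$4,580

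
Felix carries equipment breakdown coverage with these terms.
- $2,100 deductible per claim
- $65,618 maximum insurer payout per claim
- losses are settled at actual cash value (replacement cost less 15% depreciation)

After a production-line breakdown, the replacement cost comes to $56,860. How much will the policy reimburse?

Actual cash value after 15% depreciation: $56,860 × 85% = $48,331.
Less the $2,100 deductible: $48,331 − $2,100 = $46,231.
$46,231 is within the $65,618 limit, so the insurer pays $46,231.

$46,231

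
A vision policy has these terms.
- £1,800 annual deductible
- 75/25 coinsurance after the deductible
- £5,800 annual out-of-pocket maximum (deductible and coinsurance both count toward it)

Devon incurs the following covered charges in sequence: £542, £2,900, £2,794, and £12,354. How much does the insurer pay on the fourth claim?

Claim 1 — £542: fully absorbed by the deductible. Cost to member: £542. OOP to date £542. Plan pays £542 − £542 = £0.
Claim 2 — £2,900: £1,258 finishes the deductible; £1,642 goes to coinsurance; coinsurance £1,642 × 25% = £410.50. Member owes £1,668.50 (running OOP £2,210.50). Plan pays £2,900 − £1,668.50 = £1,231.50.
Claim 3 — £2,794: 25% coinsurance on £2,794 = £698.50. Member owes £698.50 (running OOP £2,909). Plan pays £2,794 − £698.50 = £2,095.50.
Claim 4 — £12,354: deductible already satisfied, so member's share is 25% × £12,354 = £3,088.50. OOP would hit £5,997.50 > £5,800, so the cap limits the member to £5,800 − £2,909 = £2,891. Insurer: £12,354 − £2,891 = £9,463.

£9,463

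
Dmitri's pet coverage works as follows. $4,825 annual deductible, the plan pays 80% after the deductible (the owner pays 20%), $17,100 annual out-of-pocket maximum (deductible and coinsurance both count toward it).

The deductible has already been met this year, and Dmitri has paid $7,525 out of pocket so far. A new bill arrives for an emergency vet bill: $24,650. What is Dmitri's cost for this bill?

With the deductible met, the entire $24,650 is subject to coinsurance.
20% of $24,650 = $4,930 falls to the owner.
Total out-of-pocket so far would be $7,525 + $4,930 = $12,455, below the $17,100 cap — no reduction.

$4,930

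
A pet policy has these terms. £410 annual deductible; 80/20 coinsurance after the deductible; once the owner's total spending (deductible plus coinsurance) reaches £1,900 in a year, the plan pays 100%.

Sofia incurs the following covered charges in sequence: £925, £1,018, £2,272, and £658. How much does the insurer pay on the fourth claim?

£526.40

#1 (£925): deductible takes £410, £515 remains; coinsurance £515 × 20% = £103. Owner pays £513; OOP now £513. Plan pays £925 − £513 = £412.
#2 (£1,018): 20% coinsurance on £1,018 = £203.60. Owner owes £203.60 (running OOP £716.60). Insurer: £1,018 − £203.60 = £814.40.
#3 (£2,272): deductible met; 20% of £2,272 = £454.40. Cost to owner: £454.40. OOP to date £1,171. Insurer: £2,272 − £454.40 = £1,817.60.
#4 (£658): deductible met; 20% of £658 = £131.60. Owner owes £131.60 (running OOP £1,302.60). Plan pays £658 − £131.60 = £526.40.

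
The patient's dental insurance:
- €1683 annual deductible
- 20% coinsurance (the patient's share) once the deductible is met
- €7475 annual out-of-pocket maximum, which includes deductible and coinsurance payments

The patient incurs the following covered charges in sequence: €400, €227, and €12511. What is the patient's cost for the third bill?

€3347

Claim 1 — €400: fully absorbed by the deductible. Cost to patient: €400. OOP to date €400.
Claim 2 — €227: entire amount goes to the deductible. Patient pays €227; OOP now €627.
Claim 3 — €12511: €1056 finishes the deductible; €11455 goes to coinsurance; coinsurance €11455 × 20% = €2291. Patient owes €3347 (running OOP €3974).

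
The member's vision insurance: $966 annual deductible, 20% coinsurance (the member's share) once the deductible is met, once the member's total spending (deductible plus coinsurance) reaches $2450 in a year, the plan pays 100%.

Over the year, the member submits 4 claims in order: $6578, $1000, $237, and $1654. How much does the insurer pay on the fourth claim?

$1539.80

Claim 1 ($6578): deductible takes $966, $5612 remains; member's 20% is $1122.40. Member pays $2088.40; OOP now $2088.40. Insurer: $6578 − $2088.40 = $4489.60.
Claim 2 ($1000): deductible met; 20% of $1000 = $200. Cost to member: $200. OOP to date $2288.40. Insurer: $1000 − $200 = $800.
Claim 3 ($237): 20% coinsurance on $237 = $47.40. Member owes $47.40 (running OOP $2335.80). Plan pays $237 − $47.40 = $189.60.
Claim 4 ($1654): deductible met; 20% of $1654 = $330.80. Adding that to $2335.80 gives $2666.60, past the $2450 cap; member pays only $2450 − $2335.80 = $114.20. Insurer: $1654 − $114.20 = $1539.80.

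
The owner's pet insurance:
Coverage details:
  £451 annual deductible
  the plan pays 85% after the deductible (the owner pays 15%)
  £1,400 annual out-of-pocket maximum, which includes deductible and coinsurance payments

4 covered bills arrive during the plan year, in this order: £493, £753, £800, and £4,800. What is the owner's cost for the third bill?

£120

Claim 1 — £493: £451 to deductible, leaving £42; owner's 15% is £6.30. Cost to owner: £457.30. OOP to date £457.30.
Claim 2 — £753: deductible met; 15% of £753 = £112.95. Owner owes £112.95 (running OOP £570.25).
Claim 3 — £800: deductible already satisfied, so owner's share is 15% × £800 = £120. Owner owes £120 (running OOP £690.25).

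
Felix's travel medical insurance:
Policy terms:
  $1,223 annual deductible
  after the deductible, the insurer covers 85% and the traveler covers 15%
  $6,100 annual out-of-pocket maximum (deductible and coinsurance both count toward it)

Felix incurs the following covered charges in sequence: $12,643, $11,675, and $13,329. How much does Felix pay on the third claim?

#1 ($12,643): $1,223 to deductible, leaving $11,420; 15% of $11,420 = $1,713. Cost to traveler: $2,936. OOP to date $2,936.
#2 ($11,675): deductible met; 15% of $11,675 = $1,751.25. Traveler pays $1,751.25; OOP now $4,687.25.
#3 ($13,329): 15% coinsurance on $13,329 = $1,999.35. OOP would hit $6,686.60 > $6,100, so the cap limits the traveler to $6,100 − $4,687.25 = $1,412.75.

$1,412.75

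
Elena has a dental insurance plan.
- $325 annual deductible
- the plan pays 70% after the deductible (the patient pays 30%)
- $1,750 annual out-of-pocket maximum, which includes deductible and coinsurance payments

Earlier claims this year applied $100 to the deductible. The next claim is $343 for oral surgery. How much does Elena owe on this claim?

$260.40

Remaining deductible: $325 − $100 = $225.
That leaves $343 − $225 = $118 for coinsurance.
Coinsurance: $118 × 30% = $35.40.
Patient responsibility before any cap: $225 + $35.40 = $260.40.
Cumulative spending $100 + $260.40 = $360.40 stays under the $1,750 maximum.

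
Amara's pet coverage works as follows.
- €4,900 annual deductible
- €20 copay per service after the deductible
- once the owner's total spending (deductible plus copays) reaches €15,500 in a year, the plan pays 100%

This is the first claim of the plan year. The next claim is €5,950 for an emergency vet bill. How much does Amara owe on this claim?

€4,920

The full €4,900 deductible is still open; €4,900 of this bill applies to it.
After the €4,900 deductible portion, €5,950 − €4,900 = €1,050 is subject to the copay.
Copay on this service: €20.
So the owner owes €4,900 + €20 = €4,920 before any cap.
Cumulative spending €0 + €4,920 = €4,920 stays under the €15,500 maximum.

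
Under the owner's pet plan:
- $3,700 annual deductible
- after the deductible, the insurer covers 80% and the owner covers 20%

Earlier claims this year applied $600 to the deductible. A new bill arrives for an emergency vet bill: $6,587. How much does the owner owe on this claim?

$3,797.40

Remaining deductible: $3,700 − $600 = $3,100.
That leaves $6,587 − $3,100 = $3,487 for coinsurance.
20% of $3,487 = $697.40 falls to the owner.
That puts the owner's cost at $3,100 + $697.40 = $3,797.40.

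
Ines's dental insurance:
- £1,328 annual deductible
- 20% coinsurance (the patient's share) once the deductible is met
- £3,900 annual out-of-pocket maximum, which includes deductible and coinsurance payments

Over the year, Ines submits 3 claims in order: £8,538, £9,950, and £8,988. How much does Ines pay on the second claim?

Claim 1 — £8,538: £1,328 finishes the deductible; £7,210 goes to coinsurance; 20% of £7,210 = £1,442. Cost to patient: £2,770. OOP to date £2,770.
Claim 2 — £9,950: 20% coinsurance on £9,950 = £1,990. Adding that to £2,770 gives £4,760, past the £3,900 cap; patient pays only £3,900 − £2,770 = £1,130.

£1,130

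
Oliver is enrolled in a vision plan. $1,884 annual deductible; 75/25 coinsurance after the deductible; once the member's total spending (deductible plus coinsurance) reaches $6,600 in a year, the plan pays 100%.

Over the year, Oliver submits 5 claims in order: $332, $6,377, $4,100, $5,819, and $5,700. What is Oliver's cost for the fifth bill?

Claim 1 ($332): entire amount goes to the deductible. Member owes $332 (running OOP $332).
Claim 2 ($6,377): $1,552 finishes the deductible; $4,825 goes to coinsurance; coinsurance $4,825 × 25% = $1,206.25. Cost to member: $2,758.25. OOP to date $3,090.25.
Claim 3 ($4,100): deductible already satisfied, so member's share is 25% × $4,100 = $1,025. Member pays $1,025; OOP now $4,115.25.
Claim 4 ($5,819): deductible already satisfied, so member's share is 25% × $5,819 = $1,454.75. Member owes $1,454.75 (running OOP $5,570).
Claim 5 ($5,700): deductible met; 25% of $5,700 = $1,425. OOP would hit $6,995 > $6,600, so the cap limits the member to $6,600 − $5,570 = $1,030.

$1,030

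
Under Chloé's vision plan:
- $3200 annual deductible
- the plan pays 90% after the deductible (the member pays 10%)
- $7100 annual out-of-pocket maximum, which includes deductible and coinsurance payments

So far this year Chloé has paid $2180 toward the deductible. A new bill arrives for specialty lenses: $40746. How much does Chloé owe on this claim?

$4920

$2180 of the $3200 deductible is already met, leaving $1020.
The remaining $39726 (= $40746 − $1020) moves to coinsurance.
10% of $39726 = $3972.60 falls to the member.
Member responsibility before any cap: $1020 + $3972.60 = $4992.60.
Adding $4992.60 to the $2180 already spent would give $7172.60, which exceeds the $7100 cap; the member pays just $7100 − $2180 = $4920.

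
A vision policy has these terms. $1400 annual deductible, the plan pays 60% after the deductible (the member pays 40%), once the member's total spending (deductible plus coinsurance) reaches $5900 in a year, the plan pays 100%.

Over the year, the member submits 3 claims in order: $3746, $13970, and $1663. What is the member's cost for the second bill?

$3561.60

Claim 1 ($3746): deductible takes $1400, $2346 remains; coinsurance $2346 × 40% = $938.40. Member owes $2338.40 (running OOP $2338.40).
Claim 2 ($13970): deductible already satisfied, so member's share is 40% × $13970 = $5588. Adding that to $2338.40 gives $7926.40, past the $5900 cap; member pays only $5900 − $2338.40 = $3561.60.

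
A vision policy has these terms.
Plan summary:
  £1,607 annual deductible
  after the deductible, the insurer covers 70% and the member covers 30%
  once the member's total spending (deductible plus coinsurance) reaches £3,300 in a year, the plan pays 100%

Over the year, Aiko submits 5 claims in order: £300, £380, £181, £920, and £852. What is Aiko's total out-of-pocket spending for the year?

Claim 1 — £300: all of it applies to the deductible. Member owes £300 (running OOP £300).
Claim 2 — £380: all of it applies to the deductible. Member owes £380 (running OOP £680).
Claim 3 — £181: entire amount goes to the deductible. Member pays £181; OOP now £861.
Claim 4 — £920: £746 to deductible, leaving £174; coinsurance £174 × 30% = £52.20. Member owes £798.20 (running OOP £1,659.20).
Claim 5 — £852: deductible met; 30% of £852 = £255.60. Member owes £255.60 (running OOP £1,914.80).
Total paid by the member: £300 + £380 + £181 + £798.20 + £255.60 = £1,914.80.

£1,914.80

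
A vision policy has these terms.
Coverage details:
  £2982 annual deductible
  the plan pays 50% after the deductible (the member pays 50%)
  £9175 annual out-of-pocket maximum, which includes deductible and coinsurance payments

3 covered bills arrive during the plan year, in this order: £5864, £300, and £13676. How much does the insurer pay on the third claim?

£9074

Claim 1 (£5864): deductible takes £2982, £2882 remains; 50% of £2882 = £1441. Cost to member: £4423. OOP to date £4423. Plan pays £5864 − £4423 = £1441.
Claim 2 (£300): 50% coinsurance on £300 = £150. Member pays £150; OOP now £4573. Plan pays £300 − £150 = £150.
Claim 3 (£13676): 50% coinsurance on £13676 = £6838. That would push OOP to £11411, over the £9175 cap, so member pays £9175 − £4573 = £4602. Insurer: £13676 − £4602 = £9074.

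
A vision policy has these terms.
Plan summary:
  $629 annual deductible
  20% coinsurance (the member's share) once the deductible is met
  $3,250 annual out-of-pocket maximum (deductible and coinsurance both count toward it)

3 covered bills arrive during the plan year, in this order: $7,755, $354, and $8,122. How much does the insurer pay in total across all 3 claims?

Claim 1 ($7,755): $629 to deductible, leaving $7,126; 20% of $7,126 = $1,425.20. Member pays $2,054.20; OOP now $2,054.20. Plan pays $7,755 − $2,054.20 = $5,700.80.
Claim 2 ($354): deductible met; 20% of $354 = $70.80. Cost to member: $70.80. OOP to date $2,125. Plan pays $354 − $70.80 = $283.20.
Claim 3 ($8,122): deductible met; 20% of $8,122 = $1,624.40. That would push OOP to $3,749.40, over the $3,250 cap, so member pays $3,250 − $2,125 = $1,125. Insurer: $8,122 − $1,125 = $6,997.
Insurer total: $5,700.80 + $283.20 + $6,997 = $12,981.

$12,981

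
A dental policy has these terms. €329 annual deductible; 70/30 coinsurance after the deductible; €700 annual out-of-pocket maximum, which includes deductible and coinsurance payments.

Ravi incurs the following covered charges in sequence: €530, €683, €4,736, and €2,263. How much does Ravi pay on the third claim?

€105.80

Bill 1, €530: deductible takes €329, €201 remains; coinsurance €201 × 30% = €60.30. Patient owes €389.30 (running OOP €389.30).
Bill 2, €683: deductible met; 30% of €683 = €204.90. Patient owes €204.90 (running OOP €594.20).
Bill 3, €4,736: deductible met; 30% of €4,736 = €1,420.80. Adding that to €594.20 gives €2,015, past the €700 cap; patient pays only €700 − €594.20 = €105.80.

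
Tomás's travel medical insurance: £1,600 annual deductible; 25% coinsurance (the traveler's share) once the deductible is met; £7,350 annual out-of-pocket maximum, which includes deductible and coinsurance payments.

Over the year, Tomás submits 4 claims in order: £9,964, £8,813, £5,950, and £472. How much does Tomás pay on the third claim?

£1,455.75

Claim 1 (£9,964): £1,600 finishes the deductible; £8,364 goes to coinsurance; traveler's 25% is £2,091. Traveler owes £3,691 (running OOP £3,691).
Claim 2 (£8,813): deductible already satisfied, so traveler's share is 25% × £8,813 = £2,203.25. Traveler owes £2,203.25 (running OOP £5,894.25).
Claim 3 (£5,950): deductible met; 25% of £5,950 = £1,487.50. OOP would hit £7,381.75 > £7,350, so the cap limits the traveler to £7,350 − £5,894.25 = £1,455.75.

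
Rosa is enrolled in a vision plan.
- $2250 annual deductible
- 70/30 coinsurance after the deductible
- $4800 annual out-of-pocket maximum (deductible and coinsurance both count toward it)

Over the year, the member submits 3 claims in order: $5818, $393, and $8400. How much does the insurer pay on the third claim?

Claim 1 ($5818): $2250 to deductible, leaving $3568; member's 30% is $1070.40. Member owes $3320.40 (running OOP $3320.40). Plan pays $5818 − $3320.40 = $2497.60.
Claim 2 ($393): deductible already satisfied, so member's share is 30% × $393 = $117.90. Member owes $117.90 (running OOP $3438.30). Plan pays $393 − $117.90 = $275.10.
Claim 3 ($8400): deductible met; 30% of $8400 = $2520. OOP would hit $5958.30 > $4800, so the cap limits the member to $4800 − $3438.30 = $1361.70. Plan pays $8400 − $1361.70 = $7038.30.

$7038.30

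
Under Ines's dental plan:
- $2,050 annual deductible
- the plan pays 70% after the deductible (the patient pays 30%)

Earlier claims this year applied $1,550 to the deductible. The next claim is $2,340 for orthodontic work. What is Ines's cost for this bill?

Remaining deductible: $2,050 − $1,550 = $500.
After the $500 deductible portion, $2,340 − $500 = $1,840 is subject to coinsurance.
30% of $1,840 = $552 falls to the patient.
So the patient owes $500 + $552 = $1,052.

$1,052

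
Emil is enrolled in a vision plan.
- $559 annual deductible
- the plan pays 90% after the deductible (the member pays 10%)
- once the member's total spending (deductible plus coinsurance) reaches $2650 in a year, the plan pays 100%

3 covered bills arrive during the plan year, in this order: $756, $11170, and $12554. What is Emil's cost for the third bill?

Bill 1, $756: deductible takes $559, $197 remains; 10% of $197 = $19.70. Member owes $578.70 (running OOP $578.70).
Bill 2, $11170: 10% coinsurance on $11170 = $1117. Cost to member: $1117. OOP to date $1695.70.
Bill 3, $12554: deductible already satisfied, so member's share is 10% × $12554 = $1255.40. That would push OOP to $2951.10, over the $2650 cap, so member pays $2650 − $1695.70 = $954.30.

$954.30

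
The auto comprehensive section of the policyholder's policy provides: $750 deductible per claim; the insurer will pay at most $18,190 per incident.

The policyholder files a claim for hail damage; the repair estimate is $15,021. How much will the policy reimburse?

$14,271

Less the $750 deductible: $15,021 − $750 = $14,271.
That's under the $18,190 cap, so the insurer reimburses the full $14,271.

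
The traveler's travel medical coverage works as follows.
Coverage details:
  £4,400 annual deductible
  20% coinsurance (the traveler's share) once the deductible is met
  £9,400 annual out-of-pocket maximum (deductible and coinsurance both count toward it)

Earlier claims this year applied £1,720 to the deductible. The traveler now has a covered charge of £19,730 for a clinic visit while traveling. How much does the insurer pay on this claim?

£13,640

£1,720 of the £4,400 deductible is already met, leaving £2,680.
After the £2,680 deductible portion, £19,730 − £2,680 = £17,050 is subject to coinsurance.
20% of £17,050 = £3,410 falls to the traveler.
Traveler responsibility before any cap: £2,680 + £3,410 = £6,090.
Cumulative spending £1,720 + £6,090 = £7,810 stays under the £9,400 maximum.
The insurer covers the remainder: £19,730 − £6,090 = £13,640.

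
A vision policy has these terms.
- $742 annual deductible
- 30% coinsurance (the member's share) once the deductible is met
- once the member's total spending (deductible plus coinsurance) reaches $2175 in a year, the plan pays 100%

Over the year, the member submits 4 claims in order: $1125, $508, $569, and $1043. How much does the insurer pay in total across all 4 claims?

#1 ($1125): $742 finishes the deductible; $383 goes to coinsurance; 30% of $383 = $114.90. Member owes $856.90 (running OOP $856.90). Plan pays $1125 − $856.90 = $268.10.
#2 ($508): 30% coinsurance on $508 = $152.40. Member owes $152.40 (running OOP $1009.30). Plan pays $508 − $152.40 = $355.60.
#3 ($569): 30% coinsurance on $569 = $170.70. Member pays $170.70; OOP now $1180. Insurer: $569 − $170.70 = $398.30.
#4 ($1043): deductible already satisfied, so member's share is 30% × $1043 = $312.90. Cost to member: $312.90. OOP to date $1492.90. Insurer: $1043 − $312.90 = $730.10.
Insurer total: $268.10 + $355.60 + $398.30 + $730.10 = $1752.10.

$1752.10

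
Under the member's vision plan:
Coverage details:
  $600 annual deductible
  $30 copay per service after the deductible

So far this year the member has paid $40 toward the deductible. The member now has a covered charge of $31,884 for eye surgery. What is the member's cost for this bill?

Remaining deductible: $600 − $40 = $560.
After the $560 deductible portion, $31,884 − $560 = $31,324 is subject to the copay.
Copay on this service: $30.
Member responsibility: $560 + $30 = $590.

$590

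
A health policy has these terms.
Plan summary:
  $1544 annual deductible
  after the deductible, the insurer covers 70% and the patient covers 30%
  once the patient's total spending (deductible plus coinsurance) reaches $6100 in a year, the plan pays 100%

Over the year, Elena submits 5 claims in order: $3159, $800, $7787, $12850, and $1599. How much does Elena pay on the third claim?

Claim 1 — $3159: $1544 to deductible, leaving $1615; coinsurance $1615 × 30% = $484.50. Patient owes $2028.50 (running OOP $2028.50).
Claim 2 — $800: deductible met; 30% of $800 = $240. Cost to patient: $240. OOP to date $2268.50.
Claim 3 — $7787: deductible already satisfied, so patient's share is 30% × $7787 = $2336.10. Patient owes $2336.10 (running OOP $4604.60).

$2336.10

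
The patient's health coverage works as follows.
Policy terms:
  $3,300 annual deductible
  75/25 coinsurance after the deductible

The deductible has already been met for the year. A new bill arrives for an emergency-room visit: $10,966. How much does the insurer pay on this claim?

$8,224.50

The deductible is already satisfied, so the full bill goes to coinsurance.
25% of $10,966 = $2,741.50 falls to the patient.
The plan picks up $10,966 − $2,741.50 = $8,224.50.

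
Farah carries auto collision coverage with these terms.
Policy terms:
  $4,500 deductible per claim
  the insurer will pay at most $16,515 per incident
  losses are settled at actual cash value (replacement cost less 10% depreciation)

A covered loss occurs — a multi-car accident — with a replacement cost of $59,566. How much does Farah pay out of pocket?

$43,051

At 10% depreciation, ACV = $59,566 − $5,956.60 = $53,609.40.
After the deductible, $53,609.40 − $4,500 = $49,109.40 remains.
Since $49,109.40 > $16,515, the payout is capped at $16,515.
Out of pocket: $59,566 − $16,515 = $43,051.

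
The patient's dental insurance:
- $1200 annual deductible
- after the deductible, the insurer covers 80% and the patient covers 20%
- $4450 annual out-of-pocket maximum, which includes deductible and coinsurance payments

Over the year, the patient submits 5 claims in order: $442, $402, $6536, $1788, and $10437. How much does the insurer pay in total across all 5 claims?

#1 ($442): fully absorbed by the deductible. Cost to patient: $442. OOP to date $442. Plan pays $442 − $442 = $0.
#2 ($402): entire amount goes to the deductible. Patient pays $402; OOP now $844. Plan pays $402 − $402 = $0.
#3 ($6536): $356 finishes the deductible; $6180 goes to coinsurance; 20% of $6180 = $1236. Patient owes $1592 (running OOP $2436). Insurer: $6536 − $1592 = $4944.
#4 ($1788): 20% coinsurance on $1788 = $357.60. Patient owes $357.60 (running OOP $2793.60). Insurer: $1788 − $357.60 = $1430.40.
#5 ($10437): deductible already satisfied, so patient's share is 20% × $10437 = $2087.40. Adding that to $2793.60 gives $4881, past the $4450 cap; patient pays only $4450 − $2793.60 = $1656.40. Insurer: $10437 − $1656.40 = $8780.60.
Insurer total = bills − patient's total = $19605 − $4450 = $15155.

$15155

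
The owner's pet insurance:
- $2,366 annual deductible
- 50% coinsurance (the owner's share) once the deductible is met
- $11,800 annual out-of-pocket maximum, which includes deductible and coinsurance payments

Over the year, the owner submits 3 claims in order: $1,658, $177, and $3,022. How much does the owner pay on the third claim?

Bill 1, $1,658: all of it applies to the deductible. Cost to owner: $1,658. OOP to date $1,658.
Bill 2, $177: all of it applies to the deductible. Owner pays $177; OOP now $1,835.
Bill 3, $3,022: $531 finishes the deductible; $2,491 goes to coinsurance; coinsurance $2,491 × 50% = $1,245.50. Owner pays $1,776.50; OOP now $3,611.50.

$1,776.50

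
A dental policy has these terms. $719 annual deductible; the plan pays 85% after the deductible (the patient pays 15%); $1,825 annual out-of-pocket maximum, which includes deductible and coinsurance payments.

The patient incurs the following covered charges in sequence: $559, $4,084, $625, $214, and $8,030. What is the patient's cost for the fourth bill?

#1 ($559): entire amount goes to the deductible. Cost to patient: $559. OOP to date $559.
#2 ($4,084): $160 to deductible, leaving $3,924; coinsurance $3,924 × 15% = $588.60. Patient owes $748.60 (running OOP $1,307.60).
#3 ($625): 15% coinsurance on $625 = $93.75. Cost to patient: $93.75. OOP to date $1,401.35.
#4 ($214): deductible met; 15% of $214 = $32.10. Cost to patient: $32.10. OOP to date $1,433.45.

$32.10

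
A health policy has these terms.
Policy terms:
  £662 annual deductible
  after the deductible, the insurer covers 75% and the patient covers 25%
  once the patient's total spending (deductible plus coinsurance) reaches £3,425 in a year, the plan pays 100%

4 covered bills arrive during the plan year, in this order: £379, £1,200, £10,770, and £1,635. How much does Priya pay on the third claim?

£2,533.75

#1 (£379): all of it applies to the deductible. Patient owes £379 (running OOP £379).
#2 (£1,200): £283 finishes the deductible; £917 goes to coinsurance; 25% of £917 = £229.25. Patient owes £512.25 (running OOP £891.25).
#3 (£10,770): 25% coinsurance on £10,770 = £2,692.50. OOP would hit £3,583.75 > £3,425, so the cap limits the patient to £3,425 − £891.25 = £2,533.75.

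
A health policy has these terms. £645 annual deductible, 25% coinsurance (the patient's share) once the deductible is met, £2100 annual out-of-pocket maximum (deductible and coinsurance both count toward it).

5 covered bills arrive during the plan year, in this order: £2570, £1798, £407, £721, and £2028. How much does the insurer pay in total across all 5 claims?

£5424

Claim 1 — £2570: £645 finishes the deductible; £1925 goes to coinsurance; 25% of £1925 = £481.25. Cost to patient: £1126.25. OOP to date £1126.25. Insurer: £2570 − £1126.25 = £1443.75.
Claim 2 — £1798: 25% coinsurance on £1798 = £449.50. Patient pays £449.50; OOP now £1575.75. Insurer: £1798 − £449.50 = £1348.50.
Claim 3 — £407: deductible already satisfied, so patient's share is 25% × £407 = £101.75. Patient owes £101.75 (running OOP £1677.50). Insurer: £407 − £101.75 = £305.25.
Claim 4 — £721: deductible already satisfied, so patient's share is 25% × £721 = £180.25. Patient pays £180.25; OOP now £1857.75. Plan pays £721 − £180.25 = £540.75.
Claim 5 — £2028: deductible already satisfied, so patient's share is 25% × £2028 = £507. Adding that to £1857.75 gives £2364.75, past the £2100 cap; patient pays only £2100 − £1857.75 = £242.25. Plan pays £2028 − £242.25 = £1785.75.
Insurer total: £1443.75 + £1348.50 + £305.25 + £540.75 + £1785.75 = £5424.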